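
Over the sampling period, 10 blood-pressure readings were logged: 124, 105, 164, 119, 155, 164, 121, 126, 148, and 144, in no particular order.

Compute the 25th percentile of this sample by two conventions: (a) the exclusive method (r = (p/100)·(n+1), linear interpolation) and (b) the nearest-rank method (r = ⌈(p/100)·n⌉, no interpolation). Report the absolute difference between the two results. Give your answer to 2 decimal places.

Sorted: 105, 119, 121, 124, 126, 144, 148, 155, 164, 164.
n = 10.
(a) r = 2.75; between ranks 2 (119) and 3 (121): 120.5.
(b) the nearest-rank method: rank 3 → 121.
|120.5 − 121| = 0.5.

0.50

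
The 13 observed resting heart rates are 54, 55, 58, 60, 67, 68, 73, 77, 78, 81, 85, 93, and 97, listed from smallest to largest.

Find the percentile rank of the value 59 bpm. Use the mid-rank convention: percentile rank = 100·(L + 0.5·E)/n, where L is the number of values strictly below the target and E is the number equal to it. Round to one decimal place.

23.1

Count below 59: L = 3; count equal: E = 0; n = 13.
Percentile rank = 100·(3 + 0.5·0)/13 = 100·3/13 = 23.08.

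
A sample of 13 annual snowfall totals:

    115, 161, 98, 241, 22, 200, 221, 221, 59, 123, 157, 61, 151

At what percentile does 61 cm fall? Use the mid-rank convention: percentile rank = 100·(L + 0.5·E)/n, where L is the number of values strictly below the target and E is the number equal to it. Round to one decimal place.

19.2

Sorted: 22, 59, 61, 98, 115, 123, 151, 157, 161, 200, 221, 221, 241.
Count below 61: L = 2; count equal: E = 1; n = 13.
Percentile rank = 100·(2 + 0.5·1)/13 = 100·2.5/13 = 19.23.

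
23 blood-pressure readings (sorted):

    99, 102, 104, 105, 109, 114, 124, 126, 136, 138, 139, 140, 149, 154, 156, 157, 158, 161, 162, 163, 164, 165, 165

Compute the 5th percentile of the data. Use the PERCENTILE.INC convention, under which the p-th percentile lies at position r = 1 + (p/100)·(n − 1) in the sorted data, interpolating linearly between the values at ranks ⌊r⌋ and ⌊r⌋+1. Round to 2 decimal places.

n = 23.
r = 1 + (5/100)·(23 − 1) = 1 + 1.1 = 2.1.
Rank 2 is 102 and rank 3 is 104.
Interpolate: 102 + 0.1·(104 − 102) = 102 + 0.1·2 = 102.2.

102.20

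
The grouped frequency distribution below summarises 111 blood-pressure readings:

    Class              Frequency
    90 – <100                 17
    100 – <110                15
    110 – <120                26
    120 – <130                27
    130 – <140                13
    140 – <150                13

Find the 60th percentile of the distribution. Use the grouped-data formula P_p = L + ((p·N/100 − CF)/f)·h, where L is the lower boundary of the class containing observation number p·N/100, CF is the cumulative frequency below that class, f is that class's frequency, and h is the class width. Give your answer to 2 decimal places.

123.19

N = 111; target position k = 60/100 · 111 = 66.6.
Cumulative frequencies: 17, 32, 58, 85, 98, 111.
Observation 66.6 falls in the class 120 – <130.
L = 120, CF = 58, f = 27, h = 10.
P60 = 120 + ((66.6 − 58)/27)·10 = 120 + 3.18519 = 123.185.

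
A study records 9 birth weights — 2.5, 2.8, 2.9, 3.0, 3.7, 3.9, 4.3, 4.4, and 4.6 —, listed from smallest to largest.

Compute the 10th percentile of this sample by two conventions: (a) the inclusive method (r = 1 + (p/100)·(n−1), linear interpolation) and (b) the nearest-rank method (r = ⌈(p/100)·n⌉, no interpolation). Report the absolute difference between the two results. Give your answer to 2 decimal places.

n = 9.
(a) r = 1.8; between ranks 1 (2.5) and 2 (2.8): 2.74.
(b) the nearest-rank method: rank 1 → 2.5.
|2.74 − 2.5| = 0.24.

0.24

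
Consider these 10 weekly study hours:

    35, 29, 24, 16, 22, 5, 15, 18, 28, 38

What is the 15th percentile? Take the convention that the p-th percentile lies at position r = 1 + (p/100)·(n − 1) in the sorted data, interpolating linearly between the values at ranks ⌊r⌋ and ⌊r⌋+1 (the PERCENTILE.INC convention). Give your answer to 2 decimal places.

Sorted: 5, 15, 16, 18, 22, 24, 28, 29, 35, 38.
n = 10.
r = 1 + (15/100)·(10 − 1) = 1 + 1.35 = 2.35.
Rank 2 is 15 and rank 3 is 16.
Interpolate: 15 + 0.35·(16 − 15) = 15 + 0.35·1 = 15.35.

15.35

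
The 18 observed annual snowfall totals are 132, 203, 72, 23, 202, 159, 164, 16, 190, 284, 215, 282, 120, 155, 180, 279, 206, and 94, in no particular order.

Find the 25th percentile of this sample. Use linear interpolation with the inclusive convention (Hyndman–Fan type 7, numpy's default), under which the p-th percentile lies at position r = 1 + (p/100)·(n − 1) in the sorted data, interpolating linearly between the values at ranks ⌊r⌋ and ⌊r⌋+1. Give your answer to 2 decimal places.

123.00

Sorted: 16, 23, 72, 94, 120, 132, 155, 159, 164, 180, 190, 202, 203, 206, 215, 279, 282, 284.
n = 18.
r = 1 + (25/100)·(18 − 1) = 1 + 4.25 = 5.25.
Rank 5 is 120 and rank 6 is 132.
Interpolate: 120 + 0.25·(132 − 120) = 120 + 0.25·12 = 123.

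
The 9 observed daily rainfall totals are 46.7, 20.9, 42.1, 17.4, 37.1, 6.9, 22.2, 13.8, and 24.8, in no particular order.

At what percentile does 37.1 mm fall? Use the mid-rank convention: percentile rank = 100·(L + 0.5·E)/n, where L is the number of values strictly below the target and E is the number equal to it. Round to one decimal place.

Sorted: 6.9, 13.8, 17.4, 20.9, 22.2, 24.8, 37.1, 42.1, 46.7.
Count below 37.1: L = 6; count equal: E = 1; n = 9.
Percentile rank = 100·(6 + 0.5·1)/9 = 100·6.5/9 = 72.22.

72.2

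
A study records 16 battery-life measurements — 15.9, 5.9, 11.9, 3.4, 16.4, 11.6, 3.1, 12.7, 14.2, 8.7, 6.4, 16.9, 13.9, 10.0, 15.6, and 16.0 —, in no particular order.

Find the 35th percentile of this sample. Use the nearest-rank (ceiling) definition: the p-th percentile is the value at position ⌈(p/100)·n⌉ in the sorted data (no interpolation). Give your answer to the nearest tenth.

Sorted: 3.1, 3.4, 5.9, 6.4, 8.7, 10.0, 11.6, 11.9, 12.7, 13.9, 14.2, 15.6, 15.9, 16.0, 16.4, 16.9.
n = 16.
Position = ⌈35/100 · 16⌉ = ⌈5.6⌉ = 6.
The value at rank 6 is 10.0.

10.0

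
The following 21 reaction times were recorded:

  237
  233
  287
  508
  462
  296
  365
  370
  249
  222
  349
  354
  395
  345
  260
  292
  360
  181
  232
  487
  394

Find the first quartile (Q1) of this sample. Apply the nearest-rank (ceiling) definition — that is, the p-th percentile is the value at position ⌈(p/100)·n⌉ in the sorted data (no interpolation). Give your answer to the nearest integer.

249

Sorted: 181, 222, 232, 233, 237, 249, 260, 287, 292, 296, 345, 349, 354, 360, 365, 370, 394, 395, 462, 487, 508.
n = 21.
Position = ⌈25/100 · 21⌉ = ⌈5.25⌉ = 6.
The value at rank 6 is 249.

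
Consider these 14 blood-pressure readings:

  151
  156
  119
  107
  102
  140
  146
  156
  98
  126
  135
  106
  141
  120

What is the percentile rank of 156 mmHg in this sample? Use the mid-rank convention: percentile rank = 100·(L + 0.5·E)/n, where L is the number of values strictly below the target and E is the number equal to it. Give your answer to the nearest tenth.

92.9

Sorted: 98, 102, 106, 107, 119, 120, 126, 135, 140, 141, 146, 151, 156, 156.
Count below 156: L = 12; count equal: E = 2; n = 14.
Percentile rank = 100·(12 + 0.5·2)/14 = 100·13/14 = 92.86.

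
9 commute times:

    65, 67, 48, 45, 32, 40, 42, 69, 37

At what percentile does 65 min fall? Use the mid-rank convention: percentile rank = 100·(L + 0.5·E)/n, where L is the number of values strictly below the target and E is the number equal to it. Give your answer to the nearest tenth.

Sorted: 32, 37, 40, 42, 45, 48, 65, 67, 69.
Count below 65: L = 6; count equal: E = 1; n = 9.
Percentile rank = 100·(6 + 0.5·1)/9 = 100·6.5/9 = 72.22.

72.2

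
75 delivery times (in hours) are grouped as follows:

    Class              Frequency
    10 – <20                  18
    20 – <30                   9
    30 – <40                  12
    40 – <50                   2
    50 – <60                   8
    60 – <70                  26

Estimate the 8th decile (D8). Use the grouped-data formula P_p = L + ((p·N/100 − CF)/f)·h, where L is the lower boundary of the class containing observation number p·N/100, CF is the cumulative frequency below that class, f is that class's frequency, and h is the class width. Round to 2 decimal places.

N = 75; target position k = 80/100 · 75 = 60.
Cumulative frequencies: 18, 27, 39, 41, 49, 75.
Observation 60 falls in the class 60 – <70.
L = 60, CF = 49, f = 26, h = 10.
P80 = 60 + ((60 − 49)/26)·10 = 60 + 4.23077 = 64.2308.

64.23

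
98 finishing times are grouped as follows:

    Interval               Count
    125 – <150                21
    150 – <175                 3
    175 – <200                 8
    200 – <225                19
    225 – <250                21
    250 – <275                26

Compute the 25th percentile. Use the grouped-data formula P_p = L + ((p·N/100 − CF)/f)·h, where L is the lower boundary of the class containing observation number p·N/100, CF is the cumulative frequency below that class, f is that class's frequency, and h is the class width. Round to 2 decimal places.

N = 98; target position k = 25/100 · 98 = 24.5.
Cumulative frequencies: 21, 24, 32, 51, 72, 98.
Observation 24.5 falls in the class 175 – <200.
L = 175, CF = 24, f = 8, h = 25.
P25 = 175 + ((24.5 − 24)/8)·25 = 175 + 1.5625 = 176.562.

176.56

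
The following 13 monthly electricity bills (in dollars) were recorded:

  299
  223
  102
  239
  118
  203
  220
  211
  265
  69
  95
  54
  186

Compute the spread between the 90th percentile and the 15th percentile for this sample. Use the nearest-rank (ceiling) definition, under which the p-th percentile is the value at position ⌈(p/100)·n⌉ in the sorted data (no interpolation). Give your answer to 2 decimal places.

196.00

Sorted: 54, 69, 95, 102, 118, 186, 203, 211, 220, 223, 239, 265, 299.
n = 13.
P15: rank ⌈15/100·13⌉ = 2 → 69.
P90: rank ⌈90/100·13⌉ = 12 → 265.
Difference: 265 − 69 = 196.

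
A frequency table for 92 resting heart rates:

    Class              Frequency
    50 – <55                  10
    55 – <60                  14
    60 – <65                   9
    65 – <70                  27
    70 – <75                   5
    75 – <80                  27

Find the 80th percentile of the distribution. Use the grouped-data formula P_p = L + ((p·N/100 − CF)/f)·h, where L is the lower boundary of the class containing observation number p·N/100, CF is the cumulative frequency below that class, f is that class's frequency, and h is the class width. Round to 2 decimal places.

N = 92; target position k = 80/100 · 92 = 73.6.
Cumulative frequencies: 10, 24, 33, 60, 65, 92.
Observation 73.6 falls in the class 75 – <80.
L = 75, CF = 65, f = 27, h = 5.
P80 = 75 + ((73.6 − 65)/27)·5 = 75 + 1.59259 = 76.5926.

76.59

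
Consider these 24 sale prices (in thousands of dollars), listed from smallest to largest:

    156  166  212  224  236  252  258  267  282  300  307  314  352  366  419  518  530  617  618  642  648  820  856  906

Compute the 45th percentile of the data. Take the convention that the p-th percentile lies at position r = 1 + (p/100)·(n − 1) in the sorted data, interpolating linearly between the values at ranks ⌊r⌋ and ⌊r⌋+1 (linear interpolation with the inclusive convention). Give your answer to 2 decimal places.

n = 24.
r = 1 + (45/100)·(24 − 1) = 1 + 10.35 = 11.35.
Rank 11 is 307 and rank 12 is 314.
Interpolate: 307 + 0.35·(314 − 307) = 307 + 0.35·7 = 309.45.

309.45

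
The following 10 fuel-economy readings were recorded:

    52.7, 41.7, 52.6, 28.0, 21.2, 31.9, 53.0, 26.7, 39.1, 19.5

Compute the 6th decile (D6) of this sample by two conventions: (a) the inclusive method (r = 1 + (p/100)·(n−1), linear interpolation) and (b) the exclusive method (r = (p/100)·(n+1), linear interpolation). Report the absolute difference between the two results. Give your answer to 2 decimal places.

0.52

Sorted: 19.5, 21.2, 26.7, 28.0, 31.9, 39.1, 41.7, 52.6, 52.7, 53.0.
n = 10.
(a) r = 6.4; between ranks 6 (39.1) and 7 (41.7): 40.14.
(b) r = 6.6; between ranks 6 (39.1) and 7 (41.7): 40.66.
|40.14 − 40.66| = 0.52.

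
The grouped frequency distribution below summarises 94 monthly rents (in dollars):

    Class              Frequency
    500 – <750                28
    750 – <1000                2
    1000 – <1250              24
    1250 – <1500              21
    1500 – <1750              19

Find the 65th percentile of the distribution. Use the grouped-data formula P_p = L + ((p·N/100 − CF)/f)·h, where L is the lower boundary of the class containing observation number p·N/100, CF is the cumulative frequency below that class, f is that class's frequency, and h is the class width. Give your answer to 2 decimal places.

1334.52

N = 94; target position k = 65/100 · 94 = 61.1.
Cumulative frequencies: 28, 30, 54, 75, 94.
Observation 61.1 falls in the class 1250 – <1500.
L = 1250, CF = 54, f = 21, h = 250.
P65 = 1250 + ((61.1 − 54)/21)·250 = 1250 + 84.5238 = 1334.52.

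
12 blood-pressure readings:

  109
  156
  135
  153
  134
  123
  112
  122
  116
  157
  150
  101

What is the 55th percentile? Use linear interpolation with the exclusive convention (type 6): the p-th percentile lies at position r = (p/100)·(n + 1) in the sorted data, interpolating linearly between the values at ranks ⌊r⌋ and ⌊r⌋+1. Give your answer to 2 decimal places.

134.15

Sorted: 101, 109, 112, 116, 122, 123, 134, 135, 150, 153, 156, 157.
n = 12.
r = (55/100)·(12 + 1) = 7.15.
Rank 7 is 134 and rank 8 is 135.
Interpolate: 134 + 0.15·(135 − 134) = 134 + 0.15·1 = 134.15.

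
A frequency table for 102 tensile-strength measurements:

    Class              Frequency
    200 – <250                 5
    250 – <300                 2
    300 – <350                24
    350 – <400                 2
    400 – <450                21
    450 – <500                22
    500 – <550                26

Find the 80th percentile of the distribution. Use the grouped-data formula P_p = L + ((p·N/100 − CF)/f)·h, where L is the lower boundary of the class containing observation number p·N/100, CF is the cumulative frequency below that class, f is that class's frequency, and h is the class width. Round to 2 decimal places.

510.77

N = 102; target position k = 80/100 · 102 = 81.6.
Cumulative frequencies: 5, 7, 31, 33, 54, 76, 102.
Observation 81.6 falls in the class 500 – <550.
L = 500, CF = 76, f = 26, h = 50.
P80 = 500 + ((81.6 − 76)/26)·50 = 500 + 10.7692 = 510.769.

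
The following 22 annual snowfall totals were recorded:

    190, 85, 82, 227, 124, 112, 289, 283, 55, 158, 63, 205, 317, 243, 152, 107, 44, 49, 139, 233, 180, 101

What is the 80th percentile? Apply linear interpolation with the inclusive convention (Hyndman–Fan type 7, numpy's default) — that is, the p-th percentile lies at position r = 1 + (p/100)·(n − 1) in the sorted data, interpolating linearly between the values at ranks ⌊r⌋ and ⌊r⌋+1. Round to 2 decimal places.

231.80

Sorted: 44, 49, 55, 63, 82, 85, 101, 107, 112, 124, 139, 152, 158, 180, 190, 205, 227, 233, 243, 283, 289, 317.
n = 22.
r = 1 + (80/100)·(22 − 1) = 1 + 16.8 = 17.8.
Rank 17 is 227 and rank 18 is 233.
Interpolate: 227 + 0.8·(233 − 227) = 227 + 0.8·6 = 231.8.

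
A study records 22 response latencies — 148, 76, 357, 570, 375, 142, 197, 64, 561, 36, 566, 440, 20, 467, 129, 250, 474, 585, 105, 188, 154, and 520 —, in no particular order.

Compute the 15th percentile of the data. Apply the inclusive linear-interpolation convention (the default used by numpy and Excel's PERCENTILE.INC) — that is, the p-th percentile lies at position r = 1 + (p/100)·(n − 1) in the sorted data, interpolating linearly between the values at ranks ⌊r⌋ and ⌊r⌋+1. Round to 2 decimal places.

80.35

Sorted: 20, 36, 64, 76, 105, 129, 142, 148, 154, 188, 197, 250, 357, 375, 440, 467, 474, 520, 561, 566, 570, 585.
n = 22.
r = 1 + (15/100)·(22 − 1) = 1 + 3.15 = 4.15.
Rank 4 is 76 and rank 5 is 105.
Interpolate: 76 + 0.15·(105 − 76) = 76 + 0.15·29 = 80.35.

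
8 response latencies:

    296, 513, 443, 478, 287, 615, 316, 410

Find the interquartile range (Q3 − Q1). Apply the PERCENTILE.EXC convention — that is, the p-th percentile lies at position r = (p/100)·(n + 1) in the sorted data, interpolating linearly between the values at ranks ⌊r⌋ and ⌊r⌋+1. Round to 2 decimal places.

Sorted: 287, 296, 316, 410, 443, 478, 513, 615.
n = 8.
P25: r = 2.25; ranks 2–3 are 296, 316; interpolating gives 301.
P75: r = 6.75; ranks 6–7 are 478, 513; interpolating gives 504.25.
Difference: 504.25 − 301 = 203.25.

203.25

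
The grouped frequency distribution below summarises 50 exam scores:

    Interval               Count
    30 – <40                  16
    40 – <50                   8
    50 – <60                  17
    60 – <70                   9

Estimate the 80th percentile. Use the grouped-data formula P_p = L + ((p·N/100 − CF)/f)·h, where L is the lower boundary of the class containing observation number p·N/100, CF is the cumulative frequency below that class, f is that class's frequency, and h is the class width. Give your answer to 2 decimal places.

59.41

N = 50; target position k = 80/100 · 50 = 40.
Cumulative frequencies: 16, 24, 41, 50.
Observation 40 falls in the class 50 – <60.
L = 50, CF = 24, f = 17, h = 10.
P80 = 50 + ((40 − 24)/17)·10 = 50 + 9.41176 = 59.4118.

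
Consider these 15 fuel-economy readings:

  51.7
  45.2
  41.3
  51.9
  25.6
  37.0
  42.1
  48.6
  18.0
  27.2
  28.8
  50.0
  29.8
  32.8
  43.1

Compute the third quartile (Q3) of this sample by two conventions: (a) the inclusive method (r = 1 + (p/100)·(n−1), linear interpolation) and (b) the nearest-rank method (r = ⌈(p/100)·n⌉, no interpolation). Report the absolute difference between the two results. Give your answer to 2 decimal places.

1.70

Sorted: 18.0, 25.6, 27.2, 28.8, 29.8, 32.8, 37.0, 41.3, 42.1, 43.1, 45.2, 48.6, 50.0, 51.7, 51.9.
n = 15.
(a) r = 11.5; between ranks 11 (45.2) and 12 (48.6): 46.9.
(b) the nearest-rank method: rank 12 → 48.6.
|46.9 − 48.6| = 1.7.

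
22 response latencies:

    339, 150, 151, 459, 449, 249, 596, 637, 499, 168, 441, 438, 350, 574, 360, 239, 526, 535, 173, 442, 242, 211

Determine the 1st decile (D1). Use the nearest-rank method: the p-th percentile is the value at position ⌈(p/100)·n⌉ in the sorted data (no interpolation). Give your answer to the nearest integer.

168

Sorted: 150, 151, 168, 173, 211, 239, 242, 249, 339, 350, 360, 438, 441, 442, 449, 459, 499, 526, 535, 574, 596, 637.
n = 22.
Position = ⌈10/100 · 22⌉ = ⌈2.2⌉ = 3.
The value at rank 3 is 168.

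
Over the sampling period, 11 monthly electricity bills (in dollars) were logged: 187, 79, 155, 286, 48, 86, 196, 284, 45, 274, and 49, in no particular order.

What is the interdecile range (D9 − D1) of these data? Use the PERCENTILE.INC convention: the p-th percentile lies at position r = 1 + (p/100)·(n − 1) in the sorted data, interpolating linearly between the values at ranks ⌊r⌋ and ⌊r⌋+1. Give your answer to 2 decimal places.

Sorted: 45, 48, 49, 79, 86, 155, 187, 196, 274, 284, 286.
n = 11.
P10: r = 2 (integer) → 48.
P90: r = 10 (integer) → 284.
Difference: 284 − 48 = 236.

236.00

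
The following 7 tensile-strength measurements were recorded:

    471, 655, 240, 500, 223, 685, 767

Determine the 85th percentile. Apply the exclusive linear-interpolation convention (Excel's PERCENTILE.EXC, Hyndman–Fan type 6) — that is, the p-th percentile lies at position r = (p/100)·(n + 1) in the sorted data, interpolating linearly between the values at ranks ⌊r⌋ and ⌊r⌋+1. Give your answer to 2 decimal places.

750.60

Sorted: 223, 240, 471, 500, 655, 685, 767.
n = 7.
r = (85/100)·(7 + 1) = 6.8.
Rank 6 is 685 and rank 7 is 767.
Interpolate: 685 + 0.8·(767 − 685) = 685 + 0.8·82 = 750.6.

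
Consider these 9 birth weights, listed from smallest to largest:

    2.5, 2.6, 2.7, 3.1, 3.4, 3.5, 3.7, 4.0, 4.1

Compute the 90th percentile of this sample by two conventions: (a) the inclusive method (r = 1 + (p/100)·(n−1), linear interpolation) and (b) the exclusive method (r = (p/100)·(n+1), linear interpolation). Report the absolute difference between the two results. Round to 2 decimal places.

0.08

n = 9.
(a) r = 8.2; between ranks 8 (4.0) and 9 (4.1): 4.02.
(b) r = 9 → value at rank 9 = 4.1.
|4.02 − 4.1| = 0.08.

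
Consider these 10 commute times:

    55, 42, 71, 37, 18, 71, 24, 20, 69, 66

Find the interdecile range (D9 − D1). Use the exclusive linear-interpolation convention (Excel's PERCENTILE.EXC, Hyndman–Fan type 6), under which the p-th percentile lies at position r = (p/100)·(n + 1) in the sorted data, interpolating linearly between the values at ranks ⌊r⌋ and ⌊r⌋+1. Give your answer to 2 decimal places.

Sorted: 18, 20, 24, 37, 42, 55, 66, 69, 71, 71.
n = 10.
P10: r = 1.1; ranks 1–2 are 18, 20; interpolating gives 18.2.
P90: r = 9.9; ranks 9–10 are 71, 71; interpolating gives 71.
Difference: 71 − 18.2 = 52.8.

52.80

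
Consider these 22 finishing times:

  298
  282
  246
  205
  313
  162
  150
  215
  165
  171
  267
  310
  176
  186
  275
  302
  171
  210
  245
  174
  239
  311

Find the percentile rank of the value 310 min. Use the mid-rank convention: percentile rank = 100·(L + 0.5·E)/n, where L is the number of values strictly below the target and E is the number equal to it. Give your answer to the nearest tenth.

Sorted: 150, 162, 165, 171, 171, 174, 176, 186, 205, 210, 215, 239, 245, 246, 267, 275, 282, 298, 302, 310, 311, 313.
Count below 310: L = 19; count equal: E = 1; n = 22.
Percentile rank = 100·(19 + 0.5·1)/22 = 100·19.5/22 = 88.64.

88.6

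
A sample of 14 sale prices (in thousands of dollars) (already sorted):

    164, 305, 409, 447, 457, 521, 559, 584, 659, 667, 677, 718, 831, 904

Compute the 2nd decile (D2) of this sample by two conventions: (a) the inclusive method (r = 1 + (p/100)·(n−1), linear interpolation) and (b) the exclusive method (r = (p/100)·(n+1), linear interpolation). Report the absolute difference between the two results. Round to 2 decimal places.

22.80

n = 14.
(a) r = 3.6; between ranks 3 (409) and 4 (447): 431.8.
(b) r = 3 → value at rank 3 = 409.
|431.8 − 409| = 22.8.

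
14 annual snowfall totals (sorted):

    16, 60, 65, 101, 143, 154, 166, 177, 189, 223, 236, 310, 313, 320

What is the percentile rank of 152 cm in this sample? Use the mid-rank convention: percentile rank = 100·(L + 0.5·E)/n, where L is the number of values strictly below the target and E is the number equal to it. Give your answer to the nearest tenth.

Count below 152: L = 5; count equal: E = 0; n = 14.
Percentile rank = 100·(5 + 0.5·0)/14 = 100·5/14 = 35.71.

35.7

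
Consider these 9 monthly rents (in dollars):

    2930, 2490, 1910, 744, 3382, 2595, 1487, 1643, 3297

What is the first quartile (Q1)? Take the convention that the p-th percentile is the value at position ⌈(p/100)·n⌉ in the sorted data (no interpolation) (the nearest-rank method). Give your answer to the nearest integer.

1643

Sorted: 744, 1487, 1643, 1910, 2490, 2595, 2930, 3297, 3382.
n = 9.
Position = ⌈25/100 · 9⌉ = ⌈2.25⌉ = 3.
The value at rank 3 is 1643.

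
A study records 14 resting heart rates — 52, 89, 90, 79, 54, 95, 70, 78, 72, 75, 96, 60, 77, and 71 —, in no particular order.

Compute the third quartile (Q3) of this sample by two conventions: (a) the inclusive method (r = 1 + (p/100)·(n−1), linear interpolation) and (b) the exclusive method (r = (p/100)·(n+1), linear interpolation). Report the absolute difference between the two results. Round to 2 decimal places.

2.75

Sorted: 52, 54, 60, 70, 71, 72, 75, 77, 78, 79, 89, 90, 95, 96.
n = 14.
(a) r = 10.75; between ranks 10 (79) and 11 (89): 86.5.
(b) r = 11.25; between ranks 11 (89) and 12 (90): 89.25.
|86.5 − 89.25| = 2.75.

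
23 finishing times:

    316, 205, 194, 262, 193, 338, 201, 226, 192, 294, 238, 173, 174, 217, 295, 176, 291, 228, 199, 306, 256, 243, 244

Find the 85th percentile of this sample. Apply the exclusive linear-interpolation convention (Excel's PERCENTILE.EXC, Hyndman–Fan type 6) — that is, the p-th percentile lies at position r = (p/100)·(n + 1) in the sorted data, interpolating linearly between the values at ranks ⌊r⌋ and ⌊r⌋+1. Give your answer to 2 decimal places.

299.40

Sorted: 173, 174, 176, 192, 193, 194, 199, 201, 205, 217, 226, 228, 238, 243, 244, 256, 262, 291, 294, 295, 306, 316, 338.
n = 23.
r = (85/100)·(23 + 1) = 20.4.
Rank 20 is 295 and rank 21 is 306.
Interpolate: 295 + 0.4·(306 − 295) = 295 + 0.4·11 = 299.4.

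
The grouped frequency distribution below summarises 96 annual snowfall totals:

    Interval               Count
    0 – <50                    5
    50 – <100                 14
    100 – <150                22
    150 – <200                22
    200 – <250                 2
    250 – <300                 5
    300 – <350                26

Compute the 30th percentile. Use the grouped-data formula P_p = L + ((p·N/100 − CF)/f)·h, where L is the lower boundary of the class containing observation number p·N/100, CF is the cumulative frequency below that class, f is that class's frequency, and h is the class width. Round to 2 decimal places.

122.27

N = 96; target position k = 30/100 · 96 = 28.8.
Cumulative frequencies: 5, 19, 41, 63, 65, 70, 96.
Observation 28.8 falls in the class 100 – <150.
L = 100, CF = 19, f = 22, h = 50.
P30 = 100 + ((28.8 − 19)/22)·50 = 100 + 22.2727 = 122.273.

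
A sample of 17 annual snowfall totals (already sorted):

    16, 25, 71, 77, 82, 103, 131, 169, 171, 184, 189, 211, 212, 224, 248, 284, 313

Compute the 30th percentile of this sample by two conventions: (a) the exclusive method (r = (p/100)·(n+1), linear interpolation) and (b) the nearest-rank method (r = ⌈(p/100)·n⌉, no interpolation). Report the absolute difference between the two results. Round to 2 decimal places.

n = 17.
(a) r = 5.4; between ranks 5 (82) and 6 (103): 90.4.
(b) the nearest-rank method: rank 6 → 103.
|90.4 − 103| = 12.6.

12.60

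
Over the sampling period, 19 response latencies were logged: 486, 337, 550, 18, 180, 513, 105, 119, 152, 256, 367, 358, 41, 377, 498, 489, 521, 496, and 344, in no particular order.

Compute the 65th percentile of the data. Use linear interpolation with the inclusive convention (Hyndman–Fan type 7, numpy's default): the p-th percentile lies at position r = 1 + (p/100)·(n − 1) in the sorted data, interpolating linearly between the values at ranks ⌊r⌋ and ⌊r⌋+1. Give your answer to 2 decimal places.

453.30

Sorted: 18, 41, 105, 119, 152, 180, 256, 337, 344, 358, 367, 377, 486, 489, 496, 498, 513, 521, 550.
n = 19.
r = 1 + (65/100)·(19 − 1) = 1 + 11.7 = 12.7.
Rank 12 is 377 and rank 13 is 486.
Interpolate: 377 + 0.7·(486 − 377) = 377 + 0.7·109 = 453.3.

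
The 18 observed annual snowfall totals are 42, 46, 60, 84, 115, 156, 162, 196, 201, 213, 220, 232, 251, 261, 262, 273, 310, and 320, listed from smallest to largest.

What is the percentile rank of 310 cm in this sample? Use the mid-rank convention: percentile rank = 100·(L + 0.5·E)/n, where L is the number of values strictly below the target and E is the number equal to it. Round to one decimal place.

Count below 310: L = 16; count equal: E = 1; n = 18.
Percentile rank = 100·(16 + 0.5·1)/18 = 100·16.5/18 = 91.67.

91.7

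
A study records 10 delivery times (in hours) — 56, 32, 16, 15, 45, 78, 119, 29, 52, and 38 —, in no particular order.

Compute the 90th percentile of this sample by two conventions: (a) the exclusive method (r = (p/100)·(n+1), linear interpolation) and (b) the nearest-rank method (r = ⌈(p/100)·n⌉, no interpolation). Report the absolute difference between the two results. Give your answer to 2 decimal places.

36.90

Sorted: 15, 16, 29, 32, 38, 45, 52, 56, 78, 119.
n = 10.
(a) r = 9.9; between ranks 9 (78) and 10 (119): 114.9.
(b) the nearest-rank method: rank 9 → 78.
|114.9 − 78| = 36.9.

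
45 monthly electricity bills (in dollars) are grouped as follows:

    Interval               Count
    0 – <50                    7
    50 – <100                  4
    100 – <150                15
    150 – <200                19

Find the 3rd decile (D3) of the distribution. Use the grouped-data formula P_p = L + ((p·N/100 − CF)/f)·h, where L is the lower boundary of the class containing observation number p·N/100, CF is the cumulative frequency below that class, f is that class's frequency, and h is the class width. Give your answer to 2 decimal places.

N = 45; target position k = 30/100 · 45 = 13.5.
Cumulative frequencies: 7, 11, 26, 45.
Observation 13.5 falls in the class 100 – <150.
L = 100, CF = 11, f = 15, h = 50.
P30 = 100 + ((13.5 − 11)/15)·50 = 100 + 8.33333 = 108.333.

108.33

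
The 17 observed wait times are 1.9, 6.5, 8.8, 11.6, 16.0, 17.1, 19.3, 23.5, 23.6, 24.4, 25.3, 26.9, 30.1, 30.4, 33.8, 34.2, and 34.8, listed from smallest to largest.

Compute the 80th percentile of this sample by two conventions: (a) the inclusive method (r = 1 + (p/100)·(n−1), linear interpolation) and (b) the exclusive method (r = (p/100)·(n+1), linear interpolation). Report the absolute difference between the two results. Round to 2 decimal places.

n = 17.
(a) r = 13.8; between ranks 13 (30.1) and 14 (30.4): 30.34.
(b) r = 14.4; between ranks 14 (30.4) and 15 (33.8): 31.76.
|30.34 − 31.76| = 1.42.

1.42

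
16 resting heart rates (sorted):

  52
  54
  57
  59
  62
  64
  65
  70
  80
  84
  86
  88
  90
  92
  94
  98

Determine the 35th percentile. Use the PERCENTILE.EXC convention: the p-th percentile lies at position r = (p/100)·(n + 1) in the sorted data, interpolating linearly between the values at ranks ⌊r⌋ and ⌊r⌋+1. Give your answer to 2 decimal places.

n = 16.
r = (35/100)·(16 + 1) = 5.95.
Rank 5 is 62 and rank 6 is 64.
Interpolate: 62 + 0.95·(64 − 62) = 62 + 0.95·2 = 63.9.

63.90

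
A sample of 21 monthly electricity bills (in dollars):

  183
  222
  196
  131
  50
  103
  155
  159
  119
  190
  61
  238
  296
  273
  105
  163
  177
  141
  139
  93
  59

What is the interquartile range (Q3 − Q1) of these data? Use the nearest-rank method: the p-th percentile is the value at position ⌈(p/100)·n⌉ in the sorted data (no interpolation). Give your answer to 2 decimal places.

85.00

Sorted: 50, 59, 61, 93, 103, 105, 119, 131, 139, 141, 155, 159, 163, 177, 183, 190, 196, 222, 238, 273, 296.
n = 21.
P25: rank ⌈25/100·21⌉ = 6 → 105.
P75: rank ⌈75/100·21⌉ = 16 → 190.
Difference: 190 − 105 = 85.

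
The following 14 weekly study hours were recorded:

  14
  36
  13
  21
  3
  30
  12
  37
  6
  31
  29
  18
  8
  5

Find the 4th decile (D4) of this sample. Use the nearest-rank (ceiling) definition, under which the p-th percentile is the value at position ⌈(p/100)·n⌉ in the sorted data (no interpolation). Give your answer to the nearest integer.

13

Sorted: 3, 5, 6, 8, 12, 13, 14, 18, 21, 29, 30, 31, 36, 37.
n = 14.
Position = ⌈40/100 · 14⌉ = ⌈5.6⌉ = 6.
The value at rank 6 is 13.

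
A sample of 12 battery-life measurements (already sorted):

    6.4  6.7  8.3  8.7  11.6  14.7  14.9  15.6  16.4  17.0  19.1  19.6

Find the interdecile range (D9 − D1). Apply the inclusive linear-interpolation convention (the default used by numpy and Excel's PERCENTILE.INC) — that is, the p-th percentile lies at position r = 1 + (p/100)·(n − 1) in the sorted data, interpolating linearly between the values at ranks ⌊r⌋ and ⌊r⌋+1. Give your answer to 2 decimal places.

n = 12.
P10: r = 2.1; ranks 2–3 are 6.7, 8.3; interpolating gives 6.86.
P90: r = 10.9; ranks 10–11 are 17.0, 19.1; interpolating gives 18.89.
Difference: 18.89 − 6.86 = 12.03.

12.03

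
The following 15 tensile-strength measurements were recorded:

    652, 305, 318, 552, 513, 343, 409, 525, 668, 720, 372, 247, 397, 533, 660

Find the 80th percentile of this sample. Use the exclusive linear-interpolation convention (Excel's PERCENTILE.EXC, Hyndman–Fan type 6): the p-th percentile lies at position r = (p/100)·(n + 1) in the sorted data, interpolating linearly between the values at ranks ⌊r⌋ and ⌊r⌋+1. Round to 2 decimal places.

658.40

Sorted: 247, 305, 318, 343, 372, 397, 409, 513, 525, 533, 552, 652, 660, 668, 720.
n = 15.
r = (80/100)·(15 + 1) = 12.8.
Rank 12 is 652 and rank 13 is 660.
Interpolate: 652 + 0.8·(660 − 652) = 652 + 0.8·8 = 658.4.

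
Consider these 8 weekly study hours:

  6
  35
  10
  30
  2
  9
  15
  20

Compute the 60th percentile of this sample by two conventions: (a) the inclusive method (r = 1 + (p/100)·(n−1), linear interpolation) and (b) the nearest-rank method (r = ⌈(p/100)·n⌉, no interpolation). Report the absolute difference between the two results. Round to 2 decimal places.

1.00

Sorted: 2, 6, 9, 10, 15, 20, 30, 35.
n = 8.
(a) r = 5.2; between ranks 5 (15) and 6 (20): 16.
(b) the nearest-rank method: rank 5 → 15.
|16 − 15| = 1.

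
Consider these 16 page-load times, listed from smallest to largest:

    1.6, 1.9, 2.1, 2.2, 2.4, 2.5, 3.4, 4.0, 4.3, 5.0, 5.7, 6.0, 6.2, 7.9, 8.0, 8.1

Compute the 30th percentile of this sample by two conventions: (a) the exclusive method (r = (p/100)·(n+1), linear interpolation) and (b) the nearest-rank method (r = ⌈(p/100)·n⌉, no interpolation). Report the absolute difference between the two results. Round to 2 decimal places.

n = 16.
(a) r = 5.1; between ranks 5 (2.4) and 6 (2.5): 2.41.
(b) the nearest-rank method: rank 5 → 2.4.
|2.41 − 2.4| = 0.01.

0.01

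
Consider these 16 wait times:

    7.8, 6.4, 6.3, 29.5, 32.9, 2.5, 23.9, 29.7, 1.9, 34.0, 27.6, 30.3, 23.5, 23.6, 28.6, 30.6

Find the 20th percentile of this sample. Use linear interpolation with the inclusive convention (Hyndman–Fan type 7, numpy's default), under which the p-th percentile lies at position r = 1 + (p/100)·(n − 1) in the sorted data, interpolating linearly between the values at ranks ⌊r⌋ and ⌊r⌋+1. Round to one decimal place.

6.4

Sorted: 1.9, 2.5, 6.3, 6.4, 7.8, 23.5, 23.6, 23.9, 27.6, 28.6, 29.5, 29.7, 30.3, 30.6, 32.9, 34.0.
n = 16.
r = 1 + (20/100)·(16 − 1) = 1 + 3 = 4.
r is an integer, so P20 is the value at rank 4: 6.4.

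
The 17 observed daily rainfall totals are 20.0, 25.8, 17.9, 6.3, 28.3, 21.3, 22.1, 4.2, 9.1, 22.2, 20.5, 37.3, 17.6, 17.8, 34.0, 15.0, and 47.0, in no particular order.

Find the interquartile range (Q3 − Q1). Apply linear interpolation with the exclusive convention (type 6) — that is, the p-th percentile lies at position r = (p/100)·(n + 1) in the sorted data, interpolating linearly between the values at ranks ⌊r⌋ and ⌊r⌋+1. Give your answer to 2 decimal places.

10.75

Sorted: 4.2, 6.3, 9.1, 15.0, 17.6, 17.8, 17.9, 20.0, 20.5, 21.3, 22.1, 22.2, 25.8, 28.3, 34.0, 37.3, 47.0.
n = 17.
P25: r = 4.5; ranks 4–5 are 15.0, 17.6; interpolating gives 16.3.
P75: r = 13.5; ranks 13–14 are 25.8, 28.3; interpolating gives 27.05.
Difference: 27.05 − 16.3 = 10.75.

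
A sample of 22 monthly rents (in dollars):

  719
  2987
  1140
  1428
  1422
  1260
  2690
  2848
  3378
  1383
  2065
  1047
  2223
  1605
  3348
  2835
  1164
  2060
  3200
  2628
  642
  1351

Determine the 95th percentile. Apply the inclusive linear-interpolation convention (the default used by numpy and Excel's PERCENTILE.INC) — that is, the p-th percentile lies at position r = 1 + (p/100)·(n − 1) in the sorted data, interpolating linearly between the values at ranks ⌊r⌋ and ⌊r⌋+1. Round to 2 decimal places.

Sorted: 642, 719, 1047, 1140, 1164, 1260, 1351, 1383, 1422, 1428, 1605, 2060, 2065, 2223, 2628, 2690, 2835, 2848, 2987, 3200, 3348, 3378.
n = 22.
r = 1 + (95/100)·(22 − 1) = 1 + 19.95 = 20.95.
Rank 20 is 3200 and rank 21 is 3348.
Interpolate: 3200 + 0.95·(3348 − 3200) = 3200 + 0.95·148 = 3340.6.

3340.60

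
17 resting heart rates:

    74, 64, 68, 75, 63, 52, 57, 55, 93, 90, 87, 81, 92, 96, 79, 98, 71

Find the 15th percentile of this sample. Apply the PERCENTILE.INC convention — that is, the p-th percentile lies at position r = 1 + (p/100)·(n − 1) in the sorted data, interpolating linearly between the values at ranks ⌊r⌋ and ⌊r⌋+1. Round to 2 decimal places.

Sorted: 52, 55, 57, 63, 64, 68, 71, 74, 75, 79, 81, 87, 90, 92, 93, 96, 98.
n = 17.
r = 1 + (15/100)·(17 − 1) = 1 + 2.4 = 3.4.
Rank 3 is 57 and rank 4 is 63.
Interpolate: 57 + 0.4·(63 − 57) = 57 + 0.4·6 = 59.4.

59.40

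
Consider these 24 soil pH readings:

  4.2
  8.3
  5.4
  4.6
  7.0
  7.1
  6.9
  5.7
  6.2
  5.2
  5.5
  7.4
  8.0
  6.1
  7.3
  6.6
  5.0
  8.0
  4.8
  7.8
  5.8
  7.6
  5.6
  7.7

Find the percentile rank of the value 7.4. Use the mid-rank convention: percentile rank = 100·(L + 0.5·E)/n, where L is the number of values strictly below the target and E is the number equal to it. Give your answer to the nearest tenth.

72.9

Sorted: 4.2, 4.6, 4.8, 5.0, 5.2, 5.4, 5.5, 5.6, 5.7, 5.8, 6.1, 6.2, 6.6, 6.9, 7.0, 7.1, 7.3, 7.4, 7.6, 7.7, 7.8, 8.0, 8.0, 8.3.
Count below 7.4: L = 17; count equal: E = 1; n = 24.
Percentile rank = 100·(17 + 0.5·1)/24 = 100·17.5/24 = 72.92.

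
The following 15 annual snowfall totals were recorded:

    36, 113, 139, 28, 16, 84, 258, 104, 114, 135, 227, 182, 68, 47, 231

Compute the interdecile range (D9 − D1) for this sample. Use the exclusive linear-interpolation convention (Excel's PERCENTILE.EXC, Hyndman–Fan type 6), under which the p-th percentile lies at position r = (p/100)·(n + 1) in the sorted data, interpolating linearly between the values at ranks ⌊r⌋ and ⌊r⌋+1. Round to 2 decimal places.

218.60

Sorted: 16, 28, 36, 47, 68, 84, 104, 113, 114, 135, 139, 182, 227, 231, 258.
n = 15.
P10: r = 1.6; ranks 1–2 are 16, 28; interpolating gives 23.2.
P90: r = 14.4; ranks 14–15 are 231, 258; interpolating gives 241.8.
Difference: 241.8 − 23.2 = 218.6.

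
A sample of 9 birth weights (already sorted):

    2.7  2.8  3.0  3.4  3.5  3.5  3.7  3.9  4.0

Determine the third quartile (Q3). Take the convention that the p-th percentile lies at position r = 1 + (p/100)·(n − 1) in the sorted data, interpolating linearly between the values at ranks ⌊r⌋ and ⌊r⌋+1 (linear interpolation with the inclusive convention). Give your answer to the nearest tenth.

3.7

n = 9.
r = 1 + (75/100)·(9 − 1) = 1 + 6 = 7.
r is an integer, so P75 is the value at rank 7: 3.7.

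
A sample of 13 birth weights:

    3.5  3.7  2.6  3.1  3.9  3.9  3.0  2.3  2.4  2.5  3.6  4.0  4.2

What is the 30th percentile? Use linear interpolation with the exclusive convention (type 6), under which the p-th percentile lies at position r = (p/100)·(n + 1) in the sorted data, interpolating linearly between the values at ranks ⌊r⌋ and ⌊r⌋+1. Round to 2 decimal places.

Sorted: 2.3, 2.4, 2.5, 2.6, 3.0, 3.1, 3.5, 3.6, 3.7, 3.9, 3.9, 4.0, 4.2.
n = 13.
r = (30/100)·(13 + 1) = 4.2.
Rank 4 is 2.6 and rank 5 is 3.0.
Interpolate: 2.6 + 0.2·(3.0 − 2.6) = 2.6 + 0.2·0.4 = 2.68.

2.68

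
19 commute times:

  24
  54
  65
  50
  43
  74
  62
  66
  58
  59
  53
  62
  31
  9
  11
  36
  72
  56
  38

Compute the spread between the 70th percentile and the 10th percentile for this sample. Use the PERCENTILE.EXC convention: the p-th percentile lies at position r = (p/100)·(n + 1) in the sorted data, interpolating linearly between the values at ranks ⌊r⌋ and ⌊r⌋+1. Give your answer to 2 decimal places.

Sorted: 9, 11, 24, 31, 36, 38, 43, 50, 53, 54, 56, 58, 59, 62, 62, 65, 66, 72, 74.
n = 19.
P10: r = 2 (integer) → 11.
P70: r = 14 (integer) → 62.
Difference: 62 − 11 = 51.

51.00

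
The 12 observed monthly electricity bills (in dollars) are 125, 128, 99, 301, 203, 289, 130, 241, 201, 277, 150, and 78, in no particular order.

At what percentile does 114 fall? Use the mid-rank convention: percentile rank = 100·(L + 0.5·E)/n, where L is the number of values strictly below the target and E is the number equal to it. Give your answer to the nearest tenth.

Sorted: 78, 99, 125, 128, 130, 150, 201, 203, 241, 277, 289, 301.
Count below 114: L = 2; count equal: E = 0; n = 12.
Percentile rank = 100·(2 + 0.5·0)/12 = 100·2/12 = 16.67.

16.7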